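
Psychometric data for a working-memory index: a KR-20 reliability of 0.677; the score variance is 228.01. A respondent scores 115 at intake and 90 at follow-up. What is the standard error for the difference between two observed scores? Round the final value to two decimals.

σ = 228.01^(1/2) = 15.10000
SEM = 15.10000*√(1 − 0.67700) ≈ 8.58180
Standard error of the difference = 8.58180·√2 ≈ 12.13649

12.14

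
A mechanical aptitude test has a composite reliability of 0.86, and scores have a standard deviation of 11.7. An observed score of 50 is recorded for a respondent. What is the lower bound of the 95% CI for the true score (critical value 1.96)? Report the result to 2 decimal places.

41.42

SEM = 11.7000 × √(1 − 0.8600) = 11.7000 × √0.1400 ≃ 11.7000 × 0.3742 ≃ 4.3777
1.96 × SEM ≃ 8.5804
Lower bound: 50 − 8.5804 = 41.4196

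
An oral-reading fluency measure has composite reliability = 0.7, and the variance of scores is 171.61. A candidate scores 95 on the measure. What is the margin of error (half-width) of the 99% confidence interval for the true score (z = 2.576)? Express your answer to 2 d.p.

σ = 171.61^(1/2) = 13.1000
SEM = 13.1000 × √(1 − 0.7000) = 13.1000 × √0.3000 ≃ 13.1000 × 0.5477 ≃ 7.1752
Margin = 2.576 × 7.1752 ≃ 18.4832

18.48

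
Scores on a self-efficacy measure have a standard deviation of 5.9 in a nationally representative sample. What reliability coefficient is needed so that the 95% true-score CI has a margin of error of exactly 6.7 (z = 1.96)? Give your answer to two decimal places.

SEM needed = half-width / z = 6.7/1.96 ≈ 3.4184
r = 1 − (3.4184/5.9)² ≈ 1 − 0.3357 ≈ 0.6643

0.66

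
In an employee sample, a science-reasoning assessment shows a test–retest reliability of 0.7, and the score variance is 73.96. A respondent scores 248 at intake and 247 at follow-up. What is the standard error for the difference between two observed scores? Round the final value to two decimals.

6.66

σ = 73.96^(1/2) = 8.6000
SEM = 8.6000*√(1 − 0.7000) ≈ 4.7104
SE_diff = √2 * SEM ≈ 6.6615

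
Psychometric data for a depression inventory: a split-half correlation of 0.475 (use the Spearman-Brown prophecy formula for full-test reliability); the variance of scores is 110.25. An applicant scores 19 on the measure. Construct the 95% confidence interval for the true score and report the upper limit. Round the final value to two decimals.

σ = 110.25^(1/2) = 10.5000
Spearman-Brown: r = 2(0.475) / (1 + 0.475) = 0.9500 / 1.4750 ≈ 0.6441
SEM = 10.5000×√(1 − 0.6441) ≈ 6.2643
1.96 × SEM ≈ 12.2780
Upper bound: 19 + 12.2780 = 31.2780

31.28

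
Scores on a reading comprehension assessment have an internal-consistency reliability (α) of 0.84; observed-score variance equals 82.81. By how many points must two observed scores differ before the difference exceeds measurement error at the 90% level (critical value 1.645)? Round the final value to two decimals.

8.47

SD = √82.81 ≃ 9.1000
SEM = 9.1000 × √(1 − 0.8400) = 9.1000 × √0.1600 ≃ 9.1000 × 0.4000 ≃ 3.6400
SE_diff = SEM × √2 ≃ 3.6400 × 1.4142 ≃ 5.1477
Smallest detectable difference = 1.645×5.1477 ≃ 8.4680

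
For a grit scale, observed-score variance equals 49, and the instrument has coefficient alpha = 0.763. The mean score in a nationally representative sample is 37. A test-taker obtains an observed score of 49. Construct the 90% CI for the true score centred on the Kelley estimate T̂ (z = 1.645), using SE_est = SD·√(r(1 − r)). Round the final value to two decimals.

[41.26, 51.05]

σ = 49^(1/2) = 7.0000
T̂ = r·X + (1 − r)·M = 0.7630×49 + 0.2370×37 = 37.3870 + 8.7690 ≈ 46.1560
SE_est = SD × √(r(1 − r)) = 7.0000 × √0.1808 ≈ 7.0000 × 0.4252 ≈ 2.9767
CI = 46.1560 ± 1.645 × 2.9767 → [41.2593, 51.0527]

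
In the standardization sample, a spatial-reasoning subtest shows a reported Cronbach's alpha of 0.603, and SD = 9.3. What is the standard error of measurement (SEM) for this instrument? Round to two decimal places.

The standard error of measurement is 9.3000·√(1 − 0.6030) ≈ 9.3000·0.6301 ≈ 5.8597.

5.86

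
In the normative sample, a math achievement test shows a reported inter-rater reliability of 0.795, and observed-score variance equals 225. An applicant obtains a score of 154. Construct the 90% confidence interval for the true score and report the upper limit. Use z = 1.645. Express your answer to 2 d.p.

165.17

SD = √225 = 15.00000
SEM = 15.00000*√(1 − 0.79500) ≈ 6.79154
Margin = 1.645 * 6.79154 ≈ 11.17208
Upper bound: 154 + 11.17208 = 165.17208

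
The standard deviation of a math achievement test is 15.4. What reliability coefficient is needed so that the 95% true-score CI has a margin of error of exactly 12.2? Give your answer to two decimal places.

0.84

Required SEM = 12.2 / 1.96 ≈ 6.224
r = 1 − (SEM / SD)² = 1 − (6.224 / 15.4)² ≈ 1 − 0.163 ≈ 0.837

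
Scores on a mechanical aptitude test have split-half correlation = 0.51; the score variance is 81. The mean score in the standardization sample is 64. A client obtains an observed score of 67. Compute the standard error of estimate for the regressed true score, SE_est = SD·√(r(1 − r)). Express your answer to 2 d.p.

SD = √81 = 9.000
Full-length reliability (Spearman-Brown) = 2(0.51)/(1+0.51) ≃ 0.675
SE_est = SD · √(r(1 − r)) = 9.000 · √0.219 ≃ 9.000 · 0.468 ≃ 4.214

4.21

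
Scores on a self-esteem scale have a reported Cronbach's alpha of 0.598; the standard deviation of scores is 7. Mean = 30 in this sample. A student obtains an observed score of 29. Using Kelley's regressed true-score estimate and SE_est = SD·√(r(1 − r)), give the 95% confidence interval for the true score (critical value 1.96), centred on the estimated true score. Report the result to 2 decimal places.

T̂ = 0.5980(29) + 0.4020(30) ≈ 29.4020
SE_est = SD * √(r(1 − r)) = 7.0000 * √0.2404 ≈ 7.0000 * 0.4903 ≈ 3.4321
95% CI: 29.4020 ± 6.7269 ≈ (22.6751, 36.1289)

[22.68, 36.13]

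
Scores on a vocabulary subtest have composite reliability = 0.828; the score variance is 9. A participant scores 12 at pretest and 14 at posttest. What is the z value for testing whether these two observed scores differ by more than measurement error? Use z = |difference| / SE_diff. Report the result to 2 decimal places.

1.14

SD = √9 = 3.000
SEM = 3.000 · √(1 − 0.828) = 3.000 · √0.172 ≈ 3.000 · 0.415 ≈ 1.244
SE_diff = SEM · √2 ≈ 1.244 · 1.414 ≈ 1.760
z = 2 / 1.760 ≈ 1.137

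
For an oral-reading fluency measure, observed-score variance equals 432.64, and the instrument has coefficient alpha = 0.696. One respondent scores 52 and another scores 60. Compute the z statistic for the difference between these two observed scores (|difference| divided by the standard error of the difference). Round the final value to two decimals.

SD = √432.64 = 20.8000
SEM = 20.8000 * √(1 − 0.6960) = 20.8000 * √0.3040 ≈ 20.8000 * 0.5514 ≈ 11.4683
SE_diff = SEM * √2 ≈ 11.4683 * 1.4142 ≈ 16.2187
z = 8 / 16.2187 ≈ 0.4933

0.49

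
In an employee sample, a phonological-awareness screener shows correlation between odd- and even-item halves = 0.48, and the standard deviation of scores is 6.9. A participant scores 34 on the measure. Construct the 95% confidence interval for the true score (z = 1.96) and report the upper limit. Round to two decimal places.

Full-length reliability (Spearman-Brown) = 2(0.48)/(1+0.48) ≃ 0.649
SEM = 6.900 × √(1 − 0.649) = 6.900 × √0.351 ≃ 6.900 × 0.593 ≃ 4.090
1.96 × SEM ≃ 8.016
Upper bound: 34 + 8.016 = 42.016

42.02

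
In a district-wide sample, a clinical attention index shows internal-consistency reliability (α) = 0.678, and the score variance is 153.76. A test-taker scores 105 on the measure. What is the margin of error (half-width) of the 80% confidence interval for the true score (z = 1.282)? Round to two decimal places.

σ = 153.76^(1/2) = 12.400
The standard error of measurement is 12.400*√(1 − 0.678) ≈ 12.400*0.567 ≈ 7.036.
1.282 * SEM ≈ 9.021

9.02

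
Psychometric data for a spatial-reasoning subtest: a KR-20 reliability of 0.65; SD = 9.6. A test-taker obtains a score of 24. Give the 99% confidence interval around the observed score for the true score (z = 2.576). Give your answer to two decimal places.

The standard error of measurement is 9.600×√(1 − 0.650) ≈ 9.600×0.592 ≈ 5.679.
Half-width = 2.576×5.679 ≈ 14.630
Interval: (9.370, 38.630)

[9.37, 38.63]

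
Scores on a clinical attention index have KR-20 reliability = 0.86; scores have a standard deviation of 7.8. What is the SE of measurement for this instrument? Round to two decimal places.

SEM = 7.800 * √(1 − 0.860) = 7.800 * √0.140 ≈ 7.800 * 0.374 ≈ 2.918

2.92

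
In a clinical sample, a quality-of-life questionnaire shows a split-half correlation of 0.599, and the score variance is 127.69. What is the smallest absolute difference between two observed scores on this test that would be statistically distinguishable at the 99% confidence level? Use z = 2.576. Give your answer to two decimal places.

20.62

SD = √127.69 = 11.3000
Spearman-Brown: r = 2(0.599) / (1 + 0.599) = 1.1980 / 1.5990 ≃ 0.7492
SEM = 11.3000 * √(1 − 0.7492) = 11.3000 * √0.2508 ≃ 11.3000 * 0.5008 ≃ 5.6588
SE_diff = SEM * √2 ≃ 5.6588 * 1.4142 ≃ 8.0028
Smallest detectable difference = 2.576*8.0028 ≃ 20.6152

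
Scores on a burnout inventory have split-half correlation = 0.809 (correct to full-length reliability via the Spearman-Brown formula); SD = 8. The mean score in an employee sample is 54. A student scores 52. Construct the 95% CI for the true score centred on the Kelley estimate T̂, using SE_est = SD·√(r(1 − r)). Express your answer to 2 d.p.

[47.39, 57.03]

Spearman-Brown: r = 2(0.809) / (1 + 0.809) = 1.618 / 1.809 ≈ 0.894
Estimated true score = 0.894·52 + (1 − 0.894)·54 ≈ 52.211
SE_est = SD · √(r(1 − r)) = 8.000 · √0.094 ≈ 8.000 · 0.307 ≈ 2.458
CI = 52.211 ± 1.96 · 2.458 → [47.393, 57.030]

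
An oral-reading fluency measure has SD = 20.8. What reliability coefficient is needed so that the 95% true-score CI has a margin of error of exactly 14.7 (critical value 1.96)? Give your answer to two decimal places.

Required SEM = 14.7 / 1.96 ≈ 7.5000
r = 1 − (7.5000/20.8)² ≈ 1 − 0.1300 ≈ 0.8700

0.87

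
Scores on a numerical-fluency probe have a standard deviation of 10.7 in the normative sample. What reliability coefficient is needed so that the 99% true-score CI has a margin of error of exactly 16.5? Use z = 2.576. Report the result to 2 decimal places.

0.64

SEM needed = half-width / z = 16.5/2.576 ≈ 6.40528
r = 1 − (6.40528/10.7)² ≈ 1 − 0.35835 ≈ 0.64165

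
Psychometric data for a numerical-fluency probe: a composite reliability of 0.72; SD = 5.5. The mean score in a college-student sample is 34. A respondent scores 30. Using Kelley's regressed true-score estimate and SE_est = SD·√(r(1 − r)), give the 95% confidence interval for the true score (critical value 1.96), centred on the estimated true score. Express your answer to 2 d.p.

T̂ = 0.7200(30) + 0.2800(34) ≈ 31.1200
SE_est = SD · √(r(1 − r)) = 5.5000 · √0.2016 ≈ 5.5000 · 0.4490 ≈ 2.4695
CI = 31.1200 ± 1.96 · 2.4695 → [26.2798, 35.9602]

[26.28, 35.96]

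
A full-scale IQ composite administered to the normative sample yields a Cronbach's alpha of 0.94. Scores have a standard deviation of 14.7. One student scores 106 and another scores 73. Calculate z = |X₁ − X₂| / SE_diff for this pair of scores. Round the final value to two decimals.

SEM = 14.70000 * √(1 − 0.94000) = 14.70000 * √0.06000 ≈ 14.70000 * 0.24495 ≈ 3.60075
Standard error of the difference = 3.60075·√2 ≈ 5.09223
z = 33 / 5.09223 ≈ 6.48046

6.48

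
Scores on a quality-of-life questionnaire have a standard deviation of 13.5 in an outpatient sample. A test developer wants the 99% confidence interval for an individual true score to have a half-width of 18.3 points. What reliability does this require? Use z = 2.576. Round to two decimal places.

0.72

Required SEM = 18.3 / 2.576 ≈ 7.1040
r = 1 − (7.1040/13.5)² ≈ 1 − 0.2769 ≈ 0.7231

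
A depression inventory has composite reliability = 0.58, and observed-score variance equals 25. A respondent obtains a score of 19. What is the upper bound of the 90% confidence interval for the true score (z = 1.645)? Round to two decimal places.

24.33

SD = √25 = 5.000
SEM = 5.000*√(1 − 0.580) ≈ 3.240
Margin = 1.645 * 3.240 ≈ 5.330
Upper limit = 19 + 5.330 ≈ 24.330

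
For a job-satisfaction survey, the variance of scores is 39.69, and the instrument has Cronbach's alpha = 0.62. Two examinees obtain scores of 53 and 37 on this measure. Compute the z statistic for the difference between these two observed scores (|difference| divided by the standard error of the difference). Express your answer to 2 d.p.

SD = √39.69 = 6.3000
SEM = 6.3000 × √(1 − 0.6200) = 6.3000 × √0.3800 ≈ 6.3000 × 0.6164 ≈ 3.8836
SE_diff = √2 × SEM ≈ 5.4922
z = |53 − 37| / 5.4922 = 16 / 5.4922 ≈ 2.9132

2.91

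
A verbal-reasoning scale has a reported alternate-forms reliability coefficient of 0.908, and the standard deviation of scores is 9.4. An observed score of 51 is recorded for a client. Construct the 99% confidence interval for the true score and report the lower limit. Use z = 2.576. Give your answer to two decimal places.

The standard error of measurement is 9.4000*√(1 − 0.9080) ≈ 9.4000*0.3033 ≈ 2.8512.
Half-width = 2.576*2.8512 ≈ 7.3446
Lower bound: 51 − 7.3446 = 43.6554

43.66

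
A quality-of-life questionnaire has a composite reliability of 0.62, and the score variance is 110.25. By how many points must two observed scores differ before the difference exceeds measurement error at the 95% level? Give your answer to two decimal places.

17.94

SD = √110.25 ≈ 10.500
SEM = 10.500 · √(1 − 0.620) = 10.500 · √0.380 ≈ 10.500 · 0.616 ≈ 6.473
SE_diff = SEM · √2 ≈ 6.473 · 1.414 ≈ 9.154
Smallest detectable difference = 1.96·9.154 ≈ 17.941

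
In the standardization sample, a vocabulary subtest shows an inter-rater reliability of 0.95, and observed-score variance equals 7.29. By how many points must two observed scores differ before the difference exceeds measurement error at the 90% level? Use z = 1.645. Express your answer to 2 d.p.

SD = √7.29 ≈ 2.7000
SEM = 2.7000·√(1 − 0.9500) ≈ 0.6037
Standard error of the difference = 0.6037·√2 ≈ 0.8538
Minimum reliable difference = 1.645 · SE_diff ≈ 1.645 · 0.8538 ≈ 1.4045

1.40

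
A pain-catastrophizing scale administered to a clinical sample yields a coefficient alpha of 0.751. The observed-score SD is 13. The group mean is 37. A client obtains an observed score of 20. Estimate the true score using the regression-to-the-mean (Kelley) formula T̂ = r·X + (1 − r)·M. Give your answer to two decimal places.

24.23

T̂ = 0.751(20) + 0.249(37) ≈ 24.233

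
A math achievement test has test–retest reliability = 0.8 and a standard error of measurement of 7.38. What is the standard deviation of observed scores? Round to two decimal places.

16.50

SD = 7.38 / √(1 − 0.8) ≈ 16.50218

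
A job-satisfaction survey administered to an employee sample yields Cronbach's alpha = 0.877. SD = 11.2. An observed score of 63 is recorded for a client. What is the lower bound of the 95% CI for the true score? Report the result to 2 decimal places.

SEM = 11.200 · √(1 − 0.877) = 11.200 · √0.123 ≈ 11.200 · 0.351 ≈ 3.928
1.96 · SEM ≈ 7.699
Lower limit = 63 − 7.699 ≈ 55.301

55.30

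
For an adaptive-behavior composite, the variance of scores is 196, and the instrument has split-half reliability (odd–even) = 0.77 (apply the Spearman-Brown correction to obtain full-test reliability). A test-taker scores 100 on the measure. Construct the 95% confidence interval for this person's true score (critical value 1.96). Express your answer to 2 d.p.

[90.11, 109.89]

σ = 196^(1/2) = 14.000
Spearman-Brown: r = 2(0.77) / (1 + 0.77) = 1.540 / 1.770 ≈ 0.870
SEM = 14.000*√(1 − 0.870) ≈ 5.047
Margin = 1.96 * 5.047 ≈ 9.891
Interval: (90.109, 109.891)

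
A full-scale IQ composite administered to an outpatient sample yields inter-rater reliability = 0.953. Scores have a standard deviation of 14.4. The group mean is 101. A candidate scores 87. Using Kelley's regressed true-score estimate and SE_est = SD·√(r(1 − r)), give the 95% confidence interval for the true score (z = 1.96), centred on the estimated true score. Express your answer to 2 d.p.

[81.68, 93.63]

Estimated true score = 0.9530·87 + (1 − 0.9530)·101 ≈ 87.6580
SE_est = SD · √(r(1 − r)) = 14.4000 · √0.0448 ≈ 14.4000 · 0.2116 ≈ 3.0476
95% CI: 87.6580 ± 5.9733 ≈ (81.6847, 93.6313)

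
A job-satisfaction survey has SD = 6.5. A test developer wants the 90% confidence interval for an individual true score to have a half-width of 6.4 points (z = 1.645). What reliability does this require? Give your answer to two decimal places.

Required SEM = 6.4 / 1.645 ≈ 3.89058
Required reliability = 1 − (SEM/SD)² = 1 − 0.35826 ≈ 0.64174

0.64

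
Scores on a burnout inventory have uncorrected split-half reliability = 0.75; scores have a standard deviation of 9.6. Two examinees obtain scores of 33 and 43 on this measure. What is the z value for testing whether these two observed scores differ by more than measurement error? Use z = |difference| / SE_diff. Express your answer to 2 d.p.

1.95

Spearman-Brown: r = 2(0.75) / (1 + 0.75) = 1.5000 / 1.7500 ≈ 0.8571
SEM = 9.6000 * √(1 − 0.8571) = 9.6000 * √0.1429 ≈ 9.6000 * 0.3780 ≈ 3.6285
Standard error of the difference = 3.6285·√2 ≈ 5.1314
z = |33 − 43| / 5.1314 = 10 / 5.1314 ≈ 1.9488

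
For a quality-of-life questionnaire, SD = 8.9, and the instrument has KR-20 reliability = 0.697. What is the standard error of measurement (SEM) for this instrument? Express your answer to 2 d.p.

The standard error of measurement is 8.9000*√(1 − 0.6970) ≈ 8.9000*0.5505 ≈ 4.8990.

4.90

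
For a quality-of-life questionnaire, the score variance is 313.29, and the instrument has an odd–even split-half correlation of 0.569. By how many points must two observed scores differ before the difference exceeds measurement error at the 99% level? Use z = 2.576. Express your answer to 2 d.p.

33.80

SD = √313.29 = 17.7000
Spearman-Brown: r = 2(0.569) / (1 + 0.569) = 1.1380 / 1.5690 ≈ 0.7253
The standard error of measurement is 17.7000*√(1 − 0.7253) ≈ 17.7000*0.5241 ≈ 9.2768.
Standard error of the difference = 9.2768·√2 ≈ 13.1194
Minimum reliable difference = 2.576 * SE_diff ≈ 2.576 * 13.1194 ≈ 33.7957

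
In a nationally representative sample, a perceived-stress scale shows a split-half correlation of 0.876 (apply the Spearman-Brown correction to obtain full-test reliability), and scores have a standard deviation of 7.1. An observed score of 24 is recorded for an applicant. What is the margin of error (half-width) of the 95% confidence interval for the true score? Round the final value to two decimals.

Spearman-Brown: r = 2(0.876) / (1 + 0.876) = 1.75200 / 1.87600 ≈ 0.93390
SEM = 7.10000 · √(1 − 0.93390) = 7.10000 · √0.06610 ≈ 7.10000 · 0.25710 ≈ 1.82538
1.96 · SEM ≈ 3.57774

3.58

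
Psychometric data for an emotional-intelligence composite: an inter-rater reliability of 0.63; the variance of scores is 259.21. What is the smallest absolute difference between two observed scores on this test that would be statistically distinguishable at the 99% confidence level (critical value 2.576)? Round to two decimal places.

35.68

σ = 259.21^(1/2) = 16.100
SEM = 16.100 × √(1 − 0.630) = 16.100 × √0.370 ≈ 16.100 × 0.608 ≈ 9.793
Standard error of the difference = 9.793·√2 ≈ 13.850
Smallest detectable difference = 2.576×13.850 ≈ 35.677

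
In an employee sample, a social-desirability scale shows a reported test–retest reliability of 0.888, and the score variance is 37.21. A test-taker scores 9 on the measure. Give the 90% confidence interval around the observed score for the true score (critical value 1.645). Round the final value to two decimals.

SD = √37.21 = 6.10000
SEM = 6.10000×√(1 − 0.88800) ≈ 2.04145
1.645 × SEM ≈ 3.35819
90% CI: 9 ± 3.35819 = [5.64181, 12.35819]

[5.64, 12.36]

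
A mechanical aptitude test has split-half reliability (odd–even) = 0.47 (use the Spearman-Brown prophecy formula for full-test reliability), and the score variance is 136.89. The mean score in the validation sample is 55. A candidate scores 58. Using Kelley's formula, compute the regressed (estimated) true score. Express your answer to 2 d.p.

r_full = 2·0.47 / (1 + 0.47) ≃ 0.639
T̂ = r·X + (1 − r)·M = 0.639×58 + 0.361×55 ≃ 37.088 + 19.830 ≃ 56.918

56.92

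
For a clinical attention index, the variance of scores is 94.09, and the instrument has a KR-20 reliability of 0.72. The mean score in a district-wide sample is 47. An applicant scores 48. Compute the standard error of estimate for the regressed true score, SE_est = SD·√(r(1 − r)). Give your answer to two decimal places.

4.36

SD = √94.09 = 9.7000
SE_est = 9.7000·√(0.7200·0.2800) ≈ 4.3553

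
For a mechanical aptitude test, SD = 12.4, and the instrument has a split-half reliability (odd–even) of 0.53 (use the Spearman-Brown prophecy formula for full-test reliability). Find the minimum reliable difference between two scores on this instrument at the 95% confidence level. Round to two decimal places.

19.05

Spearman-Brown: r = 2(0.53) / (1 + 0.53) = 1.06000 / 1.53000 ≈ 0.69281
The standard error of measurement is 12.40000*√(1 − 0.69281) ≈ 12.40000*0.55425 ≈ 6.87266.
SE_diff = √2 * SEM ≈ 9.71941
Minimum reliable difference = 1.96 * SE_diff ≈ 1.96 * 9.71941 ≈ 19.05004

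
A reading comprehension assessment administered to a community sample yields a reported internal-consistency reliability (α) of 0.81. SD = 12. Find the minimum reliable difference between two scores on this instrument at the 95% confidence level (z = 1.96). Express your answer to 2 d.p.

The standard error of measurement is 12.000·√(1 − 0.810) ≃ 12.000·0.436 ≃ 5.231.
SE_diff = √2 · SEM ≃ 7.397
Minimum reliable difference = 1.96 · SE_diff ≃ 1.96 · 7.397 ≃ 14.499

14.50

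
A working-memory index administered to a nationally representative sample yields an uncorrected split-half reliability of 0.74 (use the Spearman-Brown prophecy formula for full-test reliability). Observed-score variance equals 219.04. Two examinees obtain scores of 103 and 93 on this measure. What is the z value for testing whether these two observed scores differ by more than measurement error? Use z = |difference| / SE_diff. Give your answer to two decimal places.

SD = √219.04 = 14.800
Full-length reliability (Spearman-Brown) = 2(0.74)/(1+0.74) ≈ 0.851
The standard error of measurement is 14.800·√(1 − 0.851) ≈ 14.800·0.387 ≈ 5.721.
SE_diff = SEM · √2 ≈ 5.721 · 1.414 ≈ 8.091
z = |103 − 93| / 8.091 = 10 / 8.091 ≈ 1.236

1.24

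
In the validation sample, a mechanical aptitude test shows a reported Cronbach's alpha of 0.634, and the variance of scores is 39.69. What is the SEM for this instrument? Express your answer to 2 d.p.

3.81

SD = √39.69 ≈ 6.3000
SEM = 6.3000 · √(1 − 0.6340) = 6.3000 · √0.3660 ≈ 6.3000 · 0.6050 ≈ 3.8114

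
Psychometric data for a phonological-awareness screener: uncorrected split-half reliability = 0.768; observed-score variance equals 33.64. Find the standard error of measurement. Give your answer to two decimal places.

2.10

SD = √33.64 ≈ 5.8000
r_full = 2·0.768 / (1 + 0.768) ≈ 0.8688
SEM = 5.8000 * √(1 − 0.8688) = 5.8000 * √0.1312 ≈ 5.8000 * 0.3622 ≈ 2.1010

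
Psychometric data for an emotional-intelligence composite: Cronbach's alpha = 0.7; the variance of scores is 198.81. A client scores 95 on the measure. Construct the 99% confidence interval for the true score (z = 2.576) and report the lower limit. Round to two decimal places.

75.11

SD = √198.81 ≈ 14.10000
SEM = 14.10000*√(1 − 0.70000) ≈ 7.72289
Margin = 2.576 * 7.72289 ≈ 19.89416
Lower limit = 95 − 19.89416 ≈ 75.10584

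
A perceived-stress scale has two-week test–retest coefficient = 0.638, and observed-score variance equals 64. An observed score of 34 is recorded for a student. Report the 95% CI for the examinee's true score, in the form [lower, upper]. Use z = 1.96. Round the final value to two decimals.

[24.57, 43.43]

SD = √64 = 8.000
SEM = 8.000 * √(1 − 0.638) = 8.000 * √0.362 ≈ 8.000 * 0.602 ≈ 4.813
Half-width = 1.96*4.813 ≈ 9.434
Interval: (24.566, 43.434)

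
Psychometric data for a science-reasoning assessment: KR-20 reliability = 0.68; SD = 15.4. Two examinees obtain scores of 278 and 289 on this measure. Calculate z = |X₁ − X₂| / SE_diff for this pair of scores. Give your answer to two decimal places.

0.89

SEM = 15.40000×√(1 − 0.68000) ≈ 8.71156
SE_diff = SEM × √2 ≈ 8.71156 × 1.41421 ≈ 12.32000
z = 11 / 12.32000 ≈ 0.89286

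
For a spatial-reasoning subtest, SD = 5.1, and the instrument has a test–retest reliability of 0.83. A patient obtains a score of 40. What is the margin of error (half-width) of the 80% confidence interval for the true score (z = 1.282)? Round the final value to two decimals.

2.70

SEM = 5.10000 × √(1 − 0.83000) = 5.10000 × √0.17000 ≈ 5.10000 × 0.41231 ≈ 2.10278
Half-width = 1.282×2.10278 ≈ 2.69577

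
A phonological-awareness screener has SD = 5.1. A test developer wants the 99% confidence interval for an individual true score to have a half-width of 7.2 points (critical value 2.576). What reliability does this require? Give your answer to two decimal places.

SEM needed = half-width / z = 7.2/2.576 ≈ 2.795
Required reliability = 1 − (SEM/SD)² = 1 − 0.300 ≈ 0.700

0.70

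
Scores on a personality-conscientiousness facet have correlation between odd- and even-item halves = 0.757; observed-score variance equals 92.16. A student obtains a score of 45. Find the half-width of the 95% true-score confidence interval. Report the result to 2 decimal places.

σ = 92.16^(1/2) = 9.60000
Spearman-Brown: r = 2(0.757) / (1 + 0.757) = 1.51400 / 1.75700 ≃ 0.86170
SEM = 9.60000×√(1 − 0.86170) ≃ 3.57017
1.96 × SEM ≃ 6.99753

7.00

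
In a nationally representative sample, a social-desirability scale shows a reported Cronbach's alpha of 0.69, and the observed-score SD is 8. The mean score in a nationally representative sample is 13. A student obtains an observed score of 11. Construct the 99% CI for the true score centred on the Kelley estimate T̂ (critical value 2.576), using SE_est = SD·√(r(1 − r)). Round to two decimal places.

T̂ = 0.690(11) + 0.310(13) ≃ 11.620
SE_est = SD · √(r(1 − r)) = 8.000 · √0.214 ≃ 8.000 · 0.462 ≃ 3.700
99% CI: 11.620 ± 9.531 ≃ (2.089, 21.151)

[2.09, 21.15]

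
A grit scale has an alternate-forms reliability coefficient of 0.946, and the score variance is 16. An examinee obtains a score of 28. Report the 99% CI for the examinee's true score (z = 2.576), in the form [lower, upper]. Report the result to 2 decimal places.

σ = 16^(1/2) = 4.000
SEM = 4.000 · √(1 − 0.946) = 4.000 · √0.054 ≈ 4.000 · 0.232 ≈ 0.930
2.576 · SEM ≈ 2.394
Interval: (25.606, 30.394)

[25.61, 30.39]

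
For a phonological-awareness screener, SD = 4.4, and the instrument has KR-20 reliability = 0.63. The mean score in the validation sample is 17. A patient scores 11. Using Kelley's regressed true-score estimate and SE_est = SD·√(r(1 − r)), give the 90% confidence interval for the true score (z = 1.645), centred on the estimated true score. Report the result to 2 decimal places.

Estimated true score = 0.6300×11 + (1 − 0.6300)×17 ≈ 13.2200
SE_est = SD × √(r(1 − r)) = 4.4000 × √0.2331 ≈ 4.4000 × 0.4828 ≈ 2.1243
CI = 13.2200 ± 1.645 × 2.1243 → [9.7255, 16.7145]

[9.73, 16.71]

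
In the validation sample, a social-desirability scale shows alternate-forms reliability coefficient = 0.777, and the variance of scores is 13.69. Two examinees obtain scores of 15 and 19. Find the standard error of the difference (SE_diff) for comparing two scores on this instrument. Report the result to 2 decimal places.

SD = √13.69 = 3.7000
The standard error of measurement is 3.7000*√(1 − 0.7770) ≈ 3.7000*0.4722 ≈ 1.7472.
SE_diff = SEM * √2 ≈ 1.7472 * 1.4142 ≈ 2.4710

2.47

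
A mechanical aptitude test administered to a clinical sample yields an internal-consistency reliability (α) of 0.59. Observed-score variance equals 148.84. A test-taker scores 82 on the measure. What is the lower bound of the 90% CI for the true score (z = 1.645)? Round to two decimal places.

SD = √148.84 = 12.200
SEM = 12.200×√(1 − 0.590) ≈ 7.812
1.645 × SEM ≈ 12.850
Lower limit = 82 − 12.850 ≈ 69.150

69.15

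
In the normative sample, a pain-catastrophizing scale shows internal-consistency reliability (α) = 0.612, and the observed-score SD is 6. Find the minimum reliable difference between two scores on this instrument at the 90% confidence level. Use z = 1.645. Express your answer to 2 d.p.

8.69

SEM = 6.0000 · √(1 − 0.6120) = 6.0000 · √0.3880 ≈ 6.0000 · 0.6229 ≈ 3.7374
SE_diff = SEM · √2 ≈ 3.7374 · 1.4142 ≈ 5.2855
Smallest detectable difference = 1.645·5.2855 ≈ 8.6946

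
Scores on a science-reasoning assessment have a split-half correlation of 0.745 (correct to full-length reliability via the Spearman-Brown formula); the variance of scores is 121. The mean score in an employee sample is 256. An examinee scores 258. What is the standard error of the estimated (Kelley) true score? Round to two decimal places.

3.89

σ = 121^(1/2) = 11.000
Full-length reliability (Spearman-Brown) = 2(0.745)/(1+0.745) ≈ 0.854
SE_est = SD * √(r(1 − r)) = 11.000 * √0.125 ≈ 11.000 * 0.353 ≈ 3.886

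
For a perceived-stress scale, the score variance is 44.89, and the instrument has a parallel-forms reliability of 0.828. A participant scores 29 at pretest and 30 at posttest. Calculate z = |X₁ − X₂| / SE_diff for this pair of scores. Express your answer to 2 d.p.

SD = √44.89 ≈ 6.7000
SEM = 6.7000*√(1 − 0.8280) ≈ 2.7787
Standard error of the difference = 2.7787·√2 ≈ 3.9297
z = |29 − 30| / 3.9297 = 1 / 3.9297 ≈ 0.2545

0.25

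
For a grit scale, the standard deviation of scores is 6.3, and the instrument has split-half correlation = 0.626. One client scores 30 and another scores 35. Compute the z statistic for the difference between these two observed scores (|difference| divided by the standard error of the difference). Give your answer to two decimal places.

1.17

Full-length reliability (Spearman-Brown) = 2(0.626)/(1+0.626) ≈ 0.770
SEM = 6.300*√(1 − 0.770) ≈ 3.021
SE_diff = √2 * SEM ≈ 4.273
z = 5 / 4.273 ≈ 1.170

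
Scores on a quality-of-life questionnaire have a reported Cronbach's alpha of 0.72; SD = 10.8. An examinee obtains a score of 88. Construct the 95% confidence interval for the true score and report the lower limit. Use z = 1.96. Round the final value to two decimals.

76.80

SEM = 10.80000 * √(1 − 0.72000) = 10.80000 * √0.28000 ≈ 10.80000 * 0.52915 ≈ 5.71482
Half-width = 1.96*5.71482 ≈ 11.20105
Lower limit = 88 − 11.20105 ≈ 76.79895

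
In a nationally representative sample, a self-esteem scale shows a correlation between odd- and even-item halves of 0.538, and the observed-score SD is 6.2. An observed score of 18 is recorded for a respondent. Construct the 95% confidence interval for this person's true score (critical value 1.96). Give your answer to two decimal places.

[11.34, 24.66]

r_full = 2·0.538 / (1 + 0.538) ≈ 0.69961
SEM = 6.20000*√(1 − 0.69961) ≈ 3.39809
Half-width = 1.96*3.39809 ≈ 6.66025
Interval: (11.33975, 24.66025)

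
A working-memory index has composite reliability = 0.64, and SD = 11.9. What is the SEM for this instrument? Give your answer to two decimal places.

7.14

SEM = 11.9000 · √(1 − 0.6400) = 11.9000 · √0.3600 ≃ 11.9000 · 0.6000 ≃ 7.1400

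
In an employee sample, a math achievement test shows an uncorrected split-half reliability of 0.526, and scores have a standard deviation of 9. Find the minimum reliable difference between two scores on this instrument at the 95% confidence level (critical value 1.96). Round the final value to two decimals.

r_full = 2·0.526 / (1 + 0.526) ≈ 0.6894
The standard error of measurement is 9.0000*√(1 − 0.6894) ≈ 9.0000*0.5573 ≈ 5.0160.
SE_diff = SEM * √2 ≈ 5.0160 * 1.4142 ≈ 7.0936
Minimum reliable difference = 1.96 * SE_diff ≈ 1.96 * 7.0936 ≈ 13.9035

13.90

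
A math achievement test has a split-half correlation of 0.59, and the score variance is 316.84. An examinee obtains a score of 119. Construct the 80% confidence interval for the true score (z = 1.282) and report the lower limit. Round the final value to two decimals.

SD = √316.84 = 17.800
Full-length reliability (Spearman-Brown) = 2(0.59)/(1+0.59) ≃ 0.742
SEM = 17.800 * √(1 − 0.742) = 17.800 * √0.258 ≃ 17.800 * 0.508 ≃ 9.039
1.282 * SEM ≃ 11.588
Lower bound: 119 − 11.588 = 107.412

107.41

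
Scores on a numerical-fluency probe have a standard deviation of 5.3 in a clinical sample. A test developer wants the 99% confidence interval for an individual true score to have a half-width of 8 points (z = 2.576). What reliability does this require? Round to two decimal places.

0.66

SEM needed = half-width / z = 8/2.576 ≈ 3.10559
r = 1 − (3.10559/5.3)² ≈ 1 − 0.34335 ≈ 0.65665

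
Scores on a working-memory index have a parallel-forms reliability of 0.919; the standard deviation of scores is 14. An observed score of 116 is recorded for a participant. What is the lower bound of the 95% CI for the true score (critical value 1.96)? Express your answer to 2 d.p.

SEM = 14.000×√(1 − 0.919) ≈ 3.984
Half-width = 1.96×3.984 ≈ 7.810
Lower limit = 116 − 7.810 ≈ 108.190

108.19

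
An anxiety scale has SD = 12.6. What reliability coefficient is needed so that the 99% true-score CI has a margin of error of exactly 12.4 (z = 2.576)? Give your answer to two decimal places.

SEM needed = half-width / z = 12.4/2.576 ≈ 4.81366
r = 1 − (SEM / SD)² = 1 − (4.81366 / 12.6)² ≈ 1 − 0.14595 ≈ 0.85405

0.85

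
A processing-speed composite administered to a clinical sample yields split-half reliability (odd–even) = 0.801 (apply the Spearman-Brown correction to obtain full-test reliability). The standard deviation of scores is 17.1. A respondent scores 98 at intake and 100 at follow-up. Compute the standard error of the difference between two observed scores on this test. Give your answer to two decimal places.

Full-length reliability (Spearman-Brown) = 2(0.801)/(1+0.801) ≃ 0.8895
SEM = 17.1000 * √(1 − 0.8895) = 17.1000 * √0.1105 ≃ 17.1000 * 0.3324 ≃ 5.6842
SE_diff = SEM * √2 ≃ 5.6842 * 1.4142 ≃ 8.0386

8.04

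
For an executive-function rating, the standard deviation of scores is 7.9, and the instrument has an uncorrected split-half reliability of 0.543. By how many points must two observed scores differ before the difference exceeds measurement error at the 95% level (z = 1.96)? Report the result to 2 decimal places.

11.92

Full-length reliability (Spearman-Brown) = 2(0.543)/(1+0.543) ≈ 0.7038
SEM = 7.9000 * √(1 − 0.7038) = 7.9000 * √0.2962 ≈ 7.9000 * 0.5442 ≈ 4.2993
SE_diff = √2 * SEM ≈ 6.0802
Smallest detectable difference = 1.96*6.0802 ≈ 11.9172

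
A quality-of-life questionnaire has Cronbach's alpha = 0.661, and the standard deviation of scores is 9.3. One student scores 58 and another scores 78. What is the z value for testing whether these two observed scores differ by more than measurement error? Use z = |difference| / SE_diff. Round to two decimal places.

The standard error of measurement is 9.3000*√(1 − 0.6610) ≈ 9.3000*0.5822 ≈ 5.4148.
SE_diff = √2 * SEM ≈ 7.6577
z = 20 / 7.6577 ≈ 2.6118

2.61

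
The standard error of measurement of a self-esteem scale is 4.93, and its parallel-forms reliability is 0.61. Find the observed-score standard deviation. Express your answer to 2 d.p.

7.89

SD = 4.93 / √(1 − 0.61) ≈ 7.894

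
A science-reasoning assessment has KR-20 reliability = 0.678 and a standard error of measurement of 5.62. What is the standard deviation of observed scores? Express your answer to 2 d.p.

SD = SEM / √(1 − r) = 5.62 / √0.3220 ≈ 5.62 / 0.5675 ≈ 9.9039

9.90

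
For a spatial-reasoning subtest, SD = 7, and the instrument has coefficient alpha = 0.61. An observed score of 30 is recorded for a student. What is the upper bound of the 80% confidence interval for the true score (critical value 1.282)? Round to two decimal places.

35.60

SEM = 7.0000 * √(1 − 0.6100) = 7.0000 * √0.3900 ≃ 7.0000 * 0.6245 ≃ 4.3715
Margin = 1.282 * 4.3715 ≃ 5.6043
Upper bound: 30 + 5.6043 = 35.6043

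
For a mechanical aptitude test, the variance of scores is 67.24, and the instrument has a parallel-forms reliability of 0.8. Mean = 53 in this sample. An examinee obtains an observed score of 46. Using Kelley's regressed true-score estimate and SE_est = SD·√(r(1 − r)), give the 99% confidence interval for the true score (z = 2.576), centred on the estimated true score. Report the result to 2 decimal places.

σ = 67.24^(1/2) = 8.2000
T̂ = 0.8000(46) + 0.2000(53) ≃ 47.4000
SE_est = SD * √(r(1 − r)) = 8.2000 * √0.1600 ≃ 8.2000 * 0.4000 ≃ 3.2800
99% CI: 47.4000 ± 8.4493 ≃ (38.9507, 55.8493)

[38.95, 55.85]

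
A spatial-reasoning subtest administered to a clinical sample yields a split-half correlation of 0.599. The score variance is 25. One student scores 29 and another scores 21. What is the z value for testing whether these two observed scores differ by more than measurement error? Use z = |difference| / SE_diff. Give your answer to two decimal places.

2.26

SD = √25 = 5.000
r_full = 2·0.599 / (1 + 0.599) ≃ 0.749
SEM = 5.000 × √(1 − 0.749) = 5.000 × √0.251 ≃ 5.000 × 0.501 ≃ 2.504
SE_diff = SEM × √2 ≃ 2.504 × 1.414 ≃ 3.541
z = 8 / 3.541 ≃ 2.259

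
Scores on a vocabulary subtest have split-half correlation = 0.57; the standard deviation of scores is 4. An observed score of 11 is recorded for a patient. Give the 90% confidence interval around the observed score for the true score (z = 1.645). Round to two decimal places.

[7.56, 14.44]

Spearman-Brown: r = 2(0.57) / (1 + 0.57) = 1.14000 / 1.57000 ≈ 0.72611
SEM = 4.00000 · √(1 − 0.72611) = 4.00000 · √0.27389 ≈ 4.00000 · 0.52334 ≈ 2.09336
Half-width = 1.645·2.09336 ≈ 3.44358
90% CI: 11 ± 3.44358 = [7.55642, 14.44358]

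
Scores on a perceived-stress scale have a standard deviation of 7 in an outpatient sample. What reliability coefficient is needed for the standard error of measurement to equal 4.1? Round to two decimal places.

r = 1 − (4.1000/7)² ≈ 1 − 0.3431 ≈ 0.6569

0.66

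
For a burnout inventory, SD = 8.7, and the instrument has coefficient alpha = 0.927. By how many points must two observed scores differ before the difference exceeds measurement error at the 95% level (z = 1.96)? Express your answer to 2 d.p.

The standard error of measurement is 8.70000×√(1 − 0.92700) ≈ 8.70000×0.27019 ≈ 2.35061.
SE_diff = SEM × √2 ≈ 2.35061 × 1.41421 ≈ 3.32427
Minimum reliable difference = 1.96 × SE_diff ≈ 1.96 × 3.32427 ≈ 6.51556

6.52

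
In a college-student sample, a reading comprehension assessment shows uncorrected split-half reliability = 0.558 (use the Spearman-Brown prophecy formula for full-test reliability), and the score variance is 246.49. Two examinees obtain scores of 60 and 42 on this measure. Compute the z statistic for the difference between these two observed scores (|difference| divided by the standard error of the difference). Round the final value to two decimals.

SD = √246.49 ≈ 15.70000
Full-length reliability (Spearman-Brown) = 2(0.558)/(1+0.558) ≈ 0.71630
SEM = 15.70000·√(1 − 0.71630) ≈ 8.36233
Standard error of the difference = 8.36233·√2 ≈ 11.82611
z = 18 / 11.82611 ≈ 1.52206

1.52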